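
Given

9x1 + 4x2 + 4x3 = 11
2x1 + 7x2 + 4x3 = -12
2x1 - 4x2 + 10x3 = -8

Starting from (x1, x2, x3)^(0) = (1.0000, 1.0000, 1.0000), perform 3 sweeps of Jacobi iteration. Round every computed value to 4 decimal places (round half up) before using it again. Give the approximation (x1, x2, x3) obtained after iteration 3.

(2.7164, -1.3832, -1.9130)

Iteration 1:
  x1 = (11 - (4)·1.0000 - (4)·1.0000) / (9) = 0.3333
  x2 = (-12 - (2)·1.0000 - (4)·1.0000) / (7) = -2.5714
  x3 = (-8 - (2)·1.0000 - (-4)·1.0000) / (10) = -0.6000
Iteration 2:
  x1 = (11 - (4)·-2.5714 - (4)·-0.6000) / (9) = 2.6317
  x2 = (-12 - (2)·0.3333 - (4)·-0.6000) / (7) = -1.4667
  x3 = (-8 - (2)·0.3333 - (-4)·-2.5714) / (10) = -1.8952
Iteration 3:
  x1 = (11 - (4)·-1.4667 - (4)·-1.8952) / (9) = 2.7164
  x2 = (-12 - (2)·2.6317 - (4)·-1.8952) / (7) = -1.3832
  x3 = (-8 - (2)·2.6317 - (-4)·-1.4667) / (10) = -1.9130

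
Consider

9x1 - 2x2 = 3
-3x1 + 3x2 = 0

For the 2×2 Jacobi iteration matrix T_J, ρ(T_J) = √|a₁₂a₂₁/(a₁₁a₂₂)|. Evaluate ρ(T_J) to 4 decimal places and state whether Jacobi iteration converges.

0.4714

a₁₂a₂₁/(a₁₁a₂₂) = (-2)·(-3) / ((9)·(3)) = 0.222222
ρ = √|0.222222| = √0.222222 = 0.4714
ρ < 1, so Jacobi converges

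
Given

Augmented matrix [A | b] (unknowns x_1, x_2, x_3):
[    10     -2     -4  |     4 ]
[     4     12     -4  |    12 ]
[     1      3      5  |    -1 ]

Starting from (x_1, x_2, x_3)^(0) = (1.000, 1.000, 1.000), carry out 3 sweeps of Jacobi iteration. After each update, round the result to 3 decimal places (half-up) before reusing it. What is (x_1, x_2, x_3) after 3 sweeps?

Iteration 1:
  x_1 = (4 - (-2)·1.000 - (-4)·1.000) / (10) = 1.000
  x_2 = (12 - (4)·1.000 - (-4)·1.000) / (12) = 1.000
  x_3 = (-1 - (1)·1.000 - (3)·1.000) / (5) = -1.000
Iteration 2:
  x_1 = (4 - (-2)·1.000 - (-4)·-1.000) / (10) = 0.200
  x_2 = (12 - (4)·1.000 - (-4)·-1.000) / (12) = 0.333
  x_3 = (-1 - (1)·1.000 - (3)·1.000) / (5) = -1.000
Iteration 3:
  x_1 = (4 - (-2)·0.333 - (-4)·-1.000) / (10) = 0.067
  x_2 = (12 - (4)·0.200 - (-4)·-1.000) / (12) = 0.600
  x_3 = (-1 - (1)·0.200 - (3)·0.333) / (5) = -0.440

(0.067, 0.600, -0.440)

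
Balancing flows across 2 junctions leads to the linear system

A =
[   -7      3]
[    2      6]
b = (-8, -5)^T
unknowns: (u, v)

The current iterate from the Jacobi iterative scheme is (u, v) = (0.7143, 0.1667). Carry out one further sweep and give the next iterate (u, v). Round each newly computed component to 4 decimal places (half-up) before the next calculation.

(1.2143, -1.0714)

One sweep:
  u = (-8 - (3)·0.1667) / (-7) = 1.2143
  v = (-5 - (2)·0.7143) / (6) = -1.0714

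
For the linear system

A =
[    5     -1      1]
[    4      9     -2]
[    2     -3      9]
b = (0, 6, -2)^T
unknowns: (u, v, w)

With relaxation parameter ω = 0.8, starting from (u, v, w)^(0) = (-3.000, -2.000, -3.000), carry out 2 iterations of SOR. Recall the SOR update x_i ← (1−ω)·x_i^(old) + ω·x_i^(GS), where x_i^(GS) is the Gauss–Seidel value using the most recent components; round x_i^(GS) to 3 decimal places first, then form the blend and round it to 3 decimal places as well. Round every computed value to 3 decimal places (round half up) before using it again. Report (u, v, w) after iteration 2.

(-0.005, 0.351, -0.236)

Iteration 1:
  u: GS value = (0 - (-1)·-2.000 - (1)·-3.000) / (5) = 0.200;  u ← (1−ω)·-3.000 + ω·0.200 = -0.440
  v: GS value = (6 - (4)·-0.440 - (-2)·-3.000) / (9) = 0.196;  v ← (1−ω)·-2.000 + ω·0.196 = -0.243
  w: GS value = (-2 - (2)·-0.440 - (-3)·-0.243) / (9) = -0.205;  w ← (1−ω)·-3.000 + ω·-0.205 = -0.764
Iteration 2:
  u: GS value = (0 - (-1)·-0.243 - (1)·-0.764) / (5) = 0.104;  u ← (1−ω)·-0.440 + ω·0.104 = -0.005
  v: GS value = (6 - (4)·-0.005 - (-2)·-0.764) / (9) = 0.499;  v ← (1−ω)·-0.243 + ω·0.499 = 0.351
  w: GS value = (-2 - (2)·-0.005 - (-3)·0.351) / (9) = -0.104;  w ← (1−ω)·-0.764 + ω·-0.104 = -0.236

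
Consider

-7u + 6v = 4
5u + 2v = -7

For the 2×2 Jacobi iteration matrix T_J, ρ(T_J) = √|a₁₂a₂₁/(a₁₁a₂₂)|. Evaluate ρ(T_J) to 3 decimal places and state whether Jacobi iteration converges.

a₁₂a₂₁/(a₁₁a₂₂) = (6)·(5) / ((-7)·(2)) = -2.142857
ρ = √|-2.142857| = √2.142857 = 1.464
ρ > 1, so Jacobi diverges

1.464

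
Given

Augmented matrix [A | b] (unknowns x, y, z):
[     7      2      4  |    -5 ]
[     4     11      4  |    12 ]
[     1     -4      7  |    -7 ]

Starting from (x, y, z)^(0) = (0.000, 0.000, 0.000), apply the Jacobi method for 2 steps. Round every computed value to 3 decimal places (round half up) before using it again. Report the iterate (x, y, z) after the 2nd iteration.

Iteration 1:
  x = (-5 - (2)·0.000 - (4)·0.000) / (7) = -0.714
  y = (12 - (4)·0.000 - (4)·0.000) / (11) = 1.091
  z = (-7 - (1)·0.000 - (-4)·0.000) / (7) = -1.000
Iteration 2:
  x = (-5 - (2)·1.091 - (4)·-1.000) / (7) = -0.455
  y = (12 - (4)·-0.714 - (4)·-1.000) / (11) = 1.714
  z = (-7 - (1)·-0.714 - (-4)·1.091) / (7) = -0.275

(-0.455, 1.714, -0.275)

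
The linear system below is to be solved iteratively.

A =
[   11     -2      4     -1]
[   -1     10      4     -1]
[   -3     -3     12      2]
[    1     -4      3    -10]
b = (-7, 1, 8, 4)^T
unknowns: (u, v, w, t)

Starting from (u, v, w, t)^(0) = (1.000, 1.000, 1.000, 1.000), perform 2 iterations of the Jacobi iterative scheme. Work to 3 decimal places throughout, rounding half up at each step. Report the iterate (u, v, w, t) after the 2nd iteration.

Iteration 1:
  u = (-7 - (-2)·1.000 - (4)·1.000 - (-1)·1.000) / (11) = -0.727
  v = (1 - (-1)·1.000 - (4)·1.000 - (-1)·1.000) / (10) = -0.100
  w = (8 - (-3)·1.000 - (-3)·1.000 - (2)·1.000) / (12) = 1.000
  t = (4 - (1)·1.000 - (-4)·1.000 - (3)·1.000) / (-10) = -0.400
Iteration 2:
  u = (-7 - (-2)·-0.100 - (4)·1.000 - (-1)·-0.400) / (11) = -1.055
  v = (1 - (-1)·-0.727 - (4)·1.000 - (-1)·-0.400) / (10) = -0.413
  w = (8 - (-3)·-0.727 - (-3)·-0.100 - (2)·-0.400) / (12) = 0.527
  t = (4 - (1)·-0.727 - (-4)·-0.100 - (3)·1.000) / (-10) = -0.133

(-1.055, -0.413, 0.527, -0.133)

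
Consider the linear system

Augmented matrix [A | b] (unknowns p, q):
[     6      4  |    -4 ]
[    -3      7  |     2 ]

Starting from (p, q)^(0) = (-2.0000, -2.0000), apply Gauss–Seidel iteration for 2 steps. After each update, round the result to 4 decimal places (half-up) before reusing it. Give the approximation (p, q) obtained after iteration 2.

(-1.0476, -0.1633)

Iteration 1:
  p = (-4 - (4)·-2.0000) / (6) = 0.6667
  q = (2 - (-3)·0.6667) / (7) = 0.5714
Iteration 2:
  p = (-4 - (4)·0.5714) / (6) = -1.0476
  q = (2 - (-3)·-1.0476) / (7) = -0.1633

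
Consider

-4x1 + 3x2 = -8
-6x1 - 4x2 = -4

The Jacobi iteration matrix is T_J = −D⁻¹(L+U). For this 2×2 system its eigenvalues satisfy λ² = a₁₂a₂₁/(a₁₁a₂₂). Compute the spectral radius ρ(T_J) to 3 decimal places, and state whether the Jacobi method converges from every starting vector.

1.061

a₁₂a₂₁/(a₁₁a₂₂) = (3)·(-6) / ((-4)·(-4)) = -1.125000
ρ = √|-1.125000| = √1.125000 = 1.061
ρ > 1, so Jacobi diverges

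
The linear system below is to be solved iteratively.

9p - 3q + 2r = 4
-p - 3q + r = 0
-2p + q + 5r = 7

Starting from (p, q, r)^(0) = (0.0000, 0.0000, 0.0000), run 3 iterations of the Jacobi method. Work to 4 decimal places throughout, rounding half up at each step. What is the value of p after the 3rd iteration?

0.2000

Iteration 1:
  p = (4 - (-3)·0.0000 - (2)·0.0000) / (9) = 0.4444
  q = (0 - (-1)·0.0000 - (1)·0.0000) / (-3) = 0.0000
  r = (7 - (-2)·0.0000 - (1)·0.0000) / (5) = 1.4000
Iteration 2:
  p = (4 - (-3)·0.0000 - (2)·1.4000) / (9) = 0.1333
  q = (0 - (-1)·0.4444 - (1)·1.4000) / (-3) = 0.3185
  r = (7 - (-2)·0.4444 - (1)·0.0000) / (5) = 1.5778
Iteration 3:
  p = (4 - (-3)·0.3185 - (2)·1.5778) / (9) = 0.2000
  q = (0 - (-1)·0.1333 - (1)·1.5778) / (-3) = 0.4815
  r = (7 - (-2)·0.1333 - (1)·0.3185) / (5) = 1.3896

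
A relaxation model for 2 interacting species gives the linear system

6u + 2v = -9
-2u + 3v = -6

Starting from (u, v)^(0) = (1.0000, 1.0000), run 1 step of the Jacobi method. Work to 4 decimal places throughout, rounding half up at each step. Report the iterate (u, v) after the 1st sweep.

Iteration 1:
  u = (-9 - (2)·1.0000) / (6) = -1.8333
  v = (-6 - (-2)·1.0000) / (3) = -1.3333

(-1.8333, -1.3333)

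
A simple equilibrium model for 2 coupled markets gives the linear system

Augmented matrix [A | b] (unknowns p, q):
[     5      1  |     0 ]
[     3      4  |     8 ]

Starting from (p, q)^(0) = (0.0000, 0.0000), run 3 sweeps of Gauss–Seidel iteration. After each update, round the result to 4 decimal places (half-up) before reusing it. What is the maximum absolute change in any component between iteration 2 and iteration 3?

Iteration 1:
  p = (0 - (1)·0.0000) / (5) = 0.0000
  q = (8 - (3)·0.0000) / (4) = 2.0000
Iteration 2:
  p = (0 - (1)·2.0000) / (5) = -0.4000
  q = (8 - (3)·-0.4000) / (4) = 2.3000
Iteration 3:
  p = (0 - (1)·2.3000) / (5) = -0.4600
  q = (8 - (3)·-0.4600) / (4) = 2.3450
Change: (-0.0600, 0.0450) → max |·| = 0.0600

0.0600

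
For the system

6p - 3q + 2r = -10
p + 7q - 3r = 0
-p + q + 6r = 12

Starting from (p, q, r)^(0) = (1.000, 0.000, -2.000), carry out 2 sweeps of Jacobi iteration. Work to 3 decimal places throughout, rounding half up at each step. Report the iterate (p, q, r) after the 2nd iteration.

Iteration 1:
  p = (-10 - (-3)·0.000 - (2)·-2.000) / (6) = -1.000
  q = (0 - (1)·1.000 - (-3)·-2.000) / (7) = -1.000
  r = (12 - (-1)·1.000 - (1)·0.000) / (6) = 2.167
Iteration 2:
  p = (-10 - (-3)·-1.000 - (2)·2.167) / (6) = -2.889
  q = (0 - (1)·-1.000 - (-3)·2.167) / (7) = 1.072
  r = (12 - (-1)·-1.000 - (1)·-1.000) / (6) = 2.000

(-2.889, 1.072, 2.000)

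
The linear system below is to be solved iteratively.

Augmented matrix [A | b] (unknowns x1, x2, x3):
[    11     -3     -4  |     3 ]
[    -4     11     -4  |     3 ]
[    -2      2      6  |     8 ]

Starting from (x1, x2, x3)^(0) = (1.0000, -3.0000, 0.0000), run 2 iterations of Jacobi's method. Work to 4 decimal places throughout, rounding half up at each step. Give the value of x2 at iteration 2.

1.0441

Iteration 1:
  x1 = (3 - (-3)·-3.0000 - (-4)·0.0000) / (11) = -0.5455
  x2 = (3 - (-4)·1.0000 - (-4)·0.0000) / (11) = 0.6364
  x3 = (8 - (-2)·1.0000 - (2)·-3.0000) / (6) = 2.6667
Iteration 2:
  x1 = (3 - (-3)·0.6364 - (-4)·2.6667) / (11) = 1.4160
  x2 = (3 - (-4)·-0.5455 - (-4)·2.6667) / (11) = 1.0441
  x3 = (8 - (-2)·-0.5455 - (2)·0.6364) / (6) = 0.9394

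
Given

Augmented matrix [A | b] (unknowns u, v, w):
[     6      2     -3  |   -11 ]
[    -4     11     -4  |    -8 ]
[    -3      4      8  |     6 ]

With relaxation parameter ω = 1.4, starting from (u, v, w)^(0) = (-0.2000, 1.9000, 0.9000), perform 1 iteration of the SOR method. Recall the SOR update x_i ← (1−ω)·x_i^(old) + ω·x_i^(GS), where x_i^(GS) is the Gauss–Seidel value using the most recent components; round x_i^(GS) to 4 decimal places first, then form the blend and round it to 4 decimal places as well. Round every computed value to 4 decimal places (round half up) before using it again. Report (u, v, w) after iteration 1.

Iteration 1:
  u: GS value = (-11 - (2)·1.9000 - (-3)·0.9000) / (6) = -2.0167;  u ← (1−ω)·-0.2000 + ω·-2.0167 = -2.7434
  v: GS value = (-8 - (-4)·-2.7434 - (-4)·0.9000) / (11) = -1.3976;  v ← (1−ω)·1.9000 + ω·-1.3976 = -2.7166
  w: GS value = (6 - (-3)·-2.7434 - (4)·-2.7166) / (8) = 1.0795;  w ← (1−ω)·0.9000 + ω·1.0795 = 1.1513

(-2.7434, -2.7166, 1.1513)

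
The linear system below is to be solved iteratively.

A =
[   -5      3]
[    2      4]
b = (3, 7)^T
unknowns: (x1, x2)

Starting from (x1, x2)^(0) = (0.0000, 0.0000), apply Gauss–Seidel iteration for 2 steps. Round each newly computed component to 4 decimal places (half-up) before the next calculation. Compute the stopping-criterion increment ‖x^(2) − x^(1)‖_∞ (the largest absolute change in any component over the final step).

1.2300

Iteration 1:
  x1 = (3 - (3)·0.0000) / (-5) = -0.6000
  x2 = (7 - (2)·-0.6000) / (4) = 2.0500
Iteration 2:
  x1 = (3 - (3)·2.0500) / (-5) = 0.6300
  x2 = (7 - (2)·0.6300) / (4) = 1.4350
Change: (1.2300, -0.6150) → max |·| = 1.2300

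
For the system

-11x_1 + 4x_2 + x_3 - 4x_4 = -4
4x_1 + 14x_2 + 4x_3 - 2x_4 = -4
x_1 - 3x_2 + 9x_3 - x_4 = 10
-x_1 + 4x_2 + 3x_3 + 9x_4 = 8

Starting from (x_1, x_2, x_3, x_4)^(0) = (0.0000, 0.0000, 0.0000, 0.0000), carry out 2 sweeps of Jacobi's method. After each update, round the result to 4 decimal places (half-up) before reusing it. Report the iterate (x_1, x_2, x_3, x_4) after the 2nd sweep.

(0.0375, -0.5801, 1.0742, 0.6859)

Iteration 1:
  x_1 = (-4 - (4)·0.0000 - (1)·0.0000 - (-4)·0.0000) / (-11) = 0.3636
  x_2 = (-4 - (4)·0.0000 - (4)·0.0000 - (-2)·0.0000) / (14) = -0.2857
  x_3 = (10 - (1)·0.0000 - (-3)·0.0000 - (-1)·0.0000) / (9) = 1.1111
  x_4 = (8 - (-1)·0.0000 - (4)·0.0000 - (3)·0.0000) / (9) = 0.8889
Iteration 2:
  x_1 = (-4 - (4)·-0.2857 - (1)·1.1111 - (-4)·0.8889) / (-11) = 0.0375
  x_2 = (-4 - (4)·0.3636 - (4)·1.1111 - (-2)·0.8889) / (14) = -0.5801
  x_3 = (10 - (1)·0.3636 - (-3)·-0.2857 - (-1)·0.8889) / (9) = 1.0742
  x_4 = (8 - (-1)·0.3636 - (4)·-0.2857 - (3)·1.1111) / (9) = 0.6859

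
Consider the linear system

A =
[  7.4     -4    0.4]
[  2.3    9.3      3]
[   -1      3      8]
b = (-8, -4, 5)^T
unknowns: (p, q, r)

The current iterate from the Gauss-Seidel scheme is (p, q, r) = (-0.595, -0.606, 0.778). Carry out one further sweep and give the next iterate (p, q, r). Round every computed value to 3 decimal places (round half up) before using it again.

One sweep:
  p = (-8 - (-4)·-0.606 - (0.4)·0.778) / (7.4) = -1.451
  q = (-4 - (2.3)·-1.451 - (3)·0.778) / (9.3) = -0.322
  r = (5 - (-1)·-1.451 - (3)·-0.322) / (8) = 0.564

(-1.451, -0.322, 0.564)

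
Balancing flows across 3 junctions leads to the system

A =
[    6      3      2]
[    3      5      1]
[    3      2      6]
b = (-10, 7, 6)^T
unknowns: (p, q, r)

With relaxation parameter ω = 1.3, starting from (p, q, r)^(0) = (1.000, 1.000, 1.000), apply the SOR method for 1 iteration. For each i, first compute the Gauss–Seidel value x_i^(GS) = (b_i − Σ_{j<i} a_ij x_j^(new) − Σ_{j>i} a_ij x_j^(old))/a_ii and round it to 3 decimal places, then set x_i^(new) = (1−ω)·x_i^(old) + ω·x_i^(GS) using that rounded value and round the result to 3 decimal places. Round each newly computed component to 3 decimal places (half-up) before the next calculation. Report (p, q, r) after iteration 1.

Iteration 1:
  p: GS value = (-10 - (3)·1.000 - (2)·1.000) / (6) = -2.500;  p ← (1−ω)·1.000 + ω·-2.500 = -3.550
  q: GS value = (7 - (3)·-3.550 - (1)·1.000) / (5) = 3.330;  q ← (1−ω)·1.000 + ω·3.330 = 4.029
  r: GS value = (6 - (3)·-3.550 - (2)·4.029) / (6) = 1.432;  r ← (1−ω)·1.000 + ω·1.432 = 1.562

(-3.550, 4.029, 1.562)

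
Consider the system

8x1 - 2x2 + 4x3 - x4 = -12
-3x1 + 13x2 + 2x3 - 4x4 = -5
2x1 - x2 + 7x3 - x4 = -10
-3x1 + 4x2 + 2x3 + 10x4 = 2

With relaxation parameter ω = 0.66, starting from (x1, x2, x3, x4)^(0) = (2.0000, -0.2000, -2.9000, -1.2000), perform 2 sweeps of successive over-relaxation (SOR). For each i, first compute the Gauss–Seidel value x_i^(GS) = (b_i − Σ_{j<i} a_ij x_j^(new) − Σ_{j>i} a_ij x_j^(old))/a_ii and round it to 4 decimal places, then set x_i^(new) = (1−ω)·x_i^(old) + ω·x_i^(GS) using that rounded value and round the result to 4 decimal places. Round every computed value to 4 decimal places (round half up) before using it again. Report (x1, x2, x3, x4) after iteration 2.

Iteration 1:
  x1: GS value = (-12 - (-2)·-0.2000 - (4)·-2.9000 - (-1)·-1.2000) / (8) = -0.2500;  x1 ← (1−ω)·2.0000 + ω·-0.2500 = 0.5150
  x2: GS value = (-5 - (-3)·0.5150 - (2)·-2.9000 - (-4)·-1.2000) / (13) = -0.1888;  x2 ← (1−ω)·-0.2000 + ω·-0.1888 = -0.1926
  x3: GS value = (-10 - (2)·0.5150 - (-1)·-0.1926 - (-1)·-1.2000) / (7) = -1.7747;  x3 ← (1−ω)·-2.9000 + ω·-1.7747 = -2.1573
  x4: GS value = (2 - (-3)·0.5150 - (4)·-0.1926 - (2)·-2.1573) / (10) = 0.8630;  x4 ← (1−ω)·-1.2000 + ω·0.8630 = 0.1616
Iteration 2:
  x1: GS value = (-12 - (-2)·-0.1926 - (4)·-2.1573 - (-1)·0.1616) / (8) = -0.4493;  x1 ← (1−ω)·0.5150 + ω·-0.4493 = -0.1214
  x2: GS value = (-5 - (-3)·-0.1214 - (2)·-2.1573 - (-4)·0.1616) / (13) = -0.0310;  x2 ← (1−ω)·-0.1926 + ω·-0.0310 = -0.0859
  x3: GS value = (-10 - (2)·-0.1214 - (-1)·-0.0859 - (-1)·0.1616) / (7) = -1.3831;  x3 ← (1−ω)·-2.1573 + ω·-1.3831 = -1.6463
  x4: GS value = (2 - (-3)·-0.1214 - (4)·-0.0859 - (2)·-1.6463) / (10) = 0.5272;  x4 ← (1−ω)·0.1616 + ω·0.5272 = 0.4029

(-0.1214, -0.0859, -1.6463, 0.4029)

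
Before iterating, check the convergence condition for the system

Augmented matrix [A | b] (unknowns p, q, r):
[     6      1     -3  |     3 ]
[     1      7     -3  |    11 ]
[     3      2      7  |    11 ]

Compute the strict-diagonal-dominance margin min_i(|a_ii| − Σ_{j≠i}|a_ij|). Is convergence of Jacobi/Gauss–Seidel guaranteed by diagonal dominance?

row 1: |6| − (1+3) = 2
row 2: |7| − (1+3) = 3
row 3: |7| − (3+2) = 2
minimum over rows = 2 → strictly diagonally dominant (convergence guaranteed)

2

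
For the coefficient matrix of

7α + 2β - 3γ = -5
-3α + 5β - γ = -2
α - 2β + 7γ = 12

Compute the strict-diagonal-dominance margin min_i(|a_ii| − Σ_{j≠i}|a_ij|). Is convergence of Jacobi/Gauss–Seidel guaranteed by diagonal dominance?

row 1: |7| − (2+3) = 2
row 2: |5| − (3+1) = 1
row 3: |7| − (1+2) = 4
minimum over rows = 1 → strictly diagonally dominant (convergence guaranteed)

1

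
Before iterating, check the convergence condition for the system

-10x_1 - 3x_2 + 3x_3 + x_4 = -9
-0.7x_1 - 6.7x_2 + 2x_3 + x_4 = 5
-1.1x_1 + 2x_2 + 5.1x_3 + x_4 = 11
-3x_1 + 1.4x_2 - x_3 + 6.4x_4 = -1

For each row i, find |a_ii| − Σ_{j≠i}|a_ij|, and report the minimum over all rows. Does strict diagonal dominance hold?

1

row 1: |-10| − (3+3+1) = 3
row 2: |-6.7| − (0.7+2+1) = 3
row 3: |5.1| − (1.1+2+1) = 1
row 4: |6.4| − (3+1.4+1) = 1
minimum over rows = 1 → strictly diagonally dominant (convergence guaranteed)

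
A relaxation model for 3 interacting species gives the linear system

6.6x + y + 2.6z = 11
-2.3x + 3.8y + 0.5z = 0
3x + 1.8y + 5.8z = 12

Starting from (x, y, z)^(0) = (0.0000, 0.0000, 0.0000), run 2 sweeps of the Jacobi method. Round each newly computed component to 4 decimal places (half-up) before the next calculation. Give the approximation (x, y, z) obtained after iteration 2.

Iteration 1:
  x = (11 - (1)·0.0000 - (2.6)·0.0000) / (6.6) = 1.6667
  y = (0 - (-2.3)·0.0000 - (0.5)·0.0000) / (3.8) = 0.0000
  z = (12 - (3)·0.0000 - (1.8)·0.0000) / (5.8) = 2.0690
Iteration 2:
  x = (11 - (1)·0.0000 - (2.6)·2.0690) / (6.6) = 0.8516
  y = (0 - (-2.3)·1.6667 - (0.5)·2.0690) / (3.8) = 0.7366
  z = (12 - (3)·1.6667 - (1.8)·0.0000) / (5.8) = 1.2069

(0.8516, 0.7366, 1.2069)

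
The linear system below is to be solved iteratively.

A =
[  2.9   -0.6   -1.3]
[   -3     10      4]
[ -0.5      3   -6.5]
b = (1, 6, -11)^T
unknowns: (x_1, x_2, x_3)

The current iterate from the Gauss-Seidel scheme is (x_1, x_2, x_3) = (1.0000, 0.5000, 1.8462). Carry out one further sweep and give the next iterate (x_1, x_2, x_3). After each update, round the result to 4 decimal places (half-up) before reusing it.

(1.2759, 0.2443, 1.7069)

One sweep:
  x_1 = (1 - (-0.6)·0.5000 - (-1.3)·1.8462) / (2.9) = 1.2759
  x_2 = (6 - (-3)·1.2759 - (4)·1.8462) / (10) = 0.2443
  x_3 = (-11 - (-0.5)·1.2759 - (3)·0.2443) / (-6.5) = 1.7069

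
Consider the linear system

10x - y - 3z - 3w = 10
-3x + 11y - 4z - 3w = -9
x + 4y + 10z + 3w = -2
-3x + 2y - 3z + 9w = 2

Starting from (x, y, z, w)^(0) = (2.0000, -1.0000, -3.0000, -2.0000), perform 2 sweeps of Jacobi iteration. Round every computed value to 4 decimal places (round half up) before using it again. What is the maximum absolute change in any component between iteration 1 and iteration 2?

Iteration 1:
  x = (10 - (-1)·-1.0000 - (-3)·-3.0000 - (-3)·-2.0000) / (10) = -0.6000
  y = (-9 - (-3)·2.0000 - (-4)·-3.0000 - (-3)·-2.0000) / (11) = -1.9091
  z = (-2 - (1)·2.0000 - (4)·-1.0000 - (3)·-2.0000) / (10) = 0.6000
  w = (2 - (-3)·2.0000 - (2)·-1.0000 - (-3)·-3.0000) / (9) = 0.1111
Iteration 2:
  x = (10 - (-1)·-1.9091 - (-3)·0.6000 - (-3)·0.1111) / (10) = 1.0224
  y = (-9 - (-3)·-0.6000 - (-4)·0.6000 - (-3)·0.1111) / (11) = -0.7333
  z = (-2 - (1)·-0.6000 - (4)·-1.9091 - (3)·0.1111) / (10) = 0.5903
  w = (2 - (-3)·-0.6000 - (2)·-1.9091 - (-3)·0.6000) / (9) = 0.6465
Change: (1.6224, 1.1758, -0.0097, 0.5354) → max |·| = 1.6224

1.6224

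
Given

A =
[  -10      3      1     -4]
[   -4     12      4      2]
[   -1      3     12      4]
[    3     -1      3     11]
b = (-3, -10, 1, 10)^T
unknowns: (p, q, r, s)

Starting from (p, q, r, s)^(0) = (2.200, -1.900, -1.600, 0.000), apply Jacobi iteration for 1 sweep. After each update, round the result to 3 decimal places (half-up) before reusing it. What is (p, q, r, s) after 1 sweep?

(-0.430, 0.433, 0.742, 0.573)

Iteration 1:
  p = (-3 - (3)·-1.900 - (1)·-1.600 - (-4)·0.000) / (-10) = -0.430
  q = (-10 - (-4)·2.200 - (4)·-1.600 - (2)·0.000) / (12) = 0.433
  r = (1 - (-1)·2.200 - (3)·-1.900 - (4)·0.000) / (12) = 0.742
  s = (10 - (3)·2.200 - (-1)·-1.900 - (3)·-1.600) / (11) = 0.573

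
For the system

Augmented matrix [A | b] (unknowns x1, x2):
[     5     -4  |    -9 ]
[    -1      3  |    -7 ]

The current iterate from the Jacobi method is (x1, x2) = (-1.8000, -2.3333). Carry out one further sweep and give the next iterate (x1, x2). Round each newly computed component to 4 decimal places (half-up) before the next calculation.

One sweep:
  x1 = (-9 - (-4)·-2.3333) / (5) = -3.6666
  x2 = (-7 - (-1)·-1.8000) / (3) = -2.9333

(-3.6666, -2.9333)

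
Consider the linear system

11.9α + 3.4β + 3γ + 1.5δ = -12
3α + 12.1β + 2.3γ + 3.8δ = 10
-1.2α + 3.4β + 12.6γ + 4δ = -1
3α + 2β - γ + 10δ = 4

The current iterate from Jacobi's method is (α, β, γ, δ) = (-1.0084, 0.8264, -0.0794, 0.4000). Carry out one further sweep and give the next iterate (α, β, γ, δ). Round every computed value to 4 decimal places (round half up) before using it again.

(-1.2749, 0.9659, -0.5254, 0.5293)

One sweep:
  α = (-12 - (3.4)·0.8264 - (3)·-0.0794 - (1.5)·0.4000) / (11.9) = -1.2749
  β = (10 - (3)·-1.0084 - (2.3)·-0.0794 - (3.8)·0.4000) / (12.1) = 0.9659
  γ = (-1 - (-1.2)·-1.0084 - (3.4)·0.8264 - (4)·0.4000) / (12.6) = -0.5254
  δ = (4 - (3)·-1.0084 - (2)·0.8264 - (-1)·-0.0794) / (10) = 0.5293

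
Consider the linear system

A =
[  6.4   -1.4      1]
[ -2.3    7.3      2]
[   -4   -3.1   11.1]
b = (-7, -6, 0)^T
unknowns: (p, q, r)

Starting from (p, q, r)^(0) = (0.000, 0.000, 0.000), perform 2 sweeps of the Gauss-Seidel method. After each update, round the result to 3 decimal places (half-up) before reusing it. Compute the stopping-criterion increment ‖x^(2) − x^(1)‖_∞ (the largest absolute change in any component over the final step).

0.153

Iteration 1:
  p = (-7 - (-1.4)·0.000 - (1)·0.000) / (6.4) = -1.094
  q = (-6 - (-2.3)·-1.094 - (2)·0.000) / (7.3) = -1.167
  r = (0 - (-4)·-1.094 - (-3.1)·-1.167) / (11.1) = -0.720
Iteration 2:
  p = (-7 - (-1.4)·-1.167 - (1)·-0.720) / (6.4) = -1.237
  q = (-6 - (-2.3)·-1.237 - (2)·-0.720) / (7.3) = -1.014
  r = (0 - (-4)·-1.237 - (-3.1)·-1.014) / (11.1) = -0.729
Change: (-0.143, 0.153, -0.009) → max |·| = 0.153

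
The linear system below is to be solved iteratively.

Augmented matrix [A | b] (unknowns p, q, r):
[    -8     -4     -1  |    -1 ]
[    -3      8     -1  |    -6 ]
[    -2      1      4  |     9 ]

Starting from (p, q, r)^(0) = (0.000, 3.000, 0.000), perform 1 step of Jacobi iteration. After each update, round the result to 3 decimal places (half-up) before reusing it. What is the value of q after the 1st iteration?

Iteration 1:
  p = (-1 - (-4)·3.000 - (-1)·0.000) / (-8) = -1.375
  q = (-6 - (-3)·0.000 - (-1)·0.000) / (8) = -0.750
  r = (9 - (-2)·0.000 - (1)·3.000) / (4) = 1.500

-0.750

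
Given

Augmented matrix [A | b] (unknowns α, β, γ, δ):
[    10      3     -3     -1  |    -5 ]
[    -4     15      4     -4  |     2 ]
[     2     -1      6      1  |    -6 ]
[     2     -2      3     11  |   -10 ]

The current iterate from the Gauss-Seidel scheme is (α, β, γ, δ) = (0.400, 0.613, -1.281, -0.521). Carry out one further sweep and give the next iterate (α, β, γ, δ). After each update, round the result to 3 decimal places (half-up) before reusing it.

(-1.120, 0.037, -0.534, -0.553)

One sweep:
  α = (-5 - (3)·0.613 - (-3)·-1.281 - (-1)·-0.521) / (10) = -1.120
  β = (2 - (-4)·-1.120 - (4)·-1.281 - (-4)·-0.521) / (15) = 0.037
  γ = (-6 - (2)·-1.120 - (-1)·0.037 - (1)·-0.521) / (6) = -0.534
  δ = (-10 - (2)·-1.120 - (-2)·0.037 - (3)·-0.534) / (11) = -0.553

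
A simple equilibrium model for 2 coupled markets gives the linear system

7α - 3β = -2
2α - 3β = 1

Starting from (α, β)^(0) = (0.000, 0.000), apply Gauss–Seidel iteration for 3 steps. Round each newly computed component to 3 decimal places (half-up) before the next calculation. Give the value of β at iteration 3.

-0.716

Iteration 1:
  α = (-2 - (-3)·0.000) / (7) = -0.286
  β = (1 - (2)·-0.286) / (-3) = -0.524
Iteration 2:
  α = (-2 - (-3)·-0.524) / (7) = -0.510
  β = (1 - (2)·-0.510) / (-3) = -0.673
Iteration 3:
  α = (-2 - (-3)·-0.673) / (7) = -0.574
  β = (1 - (2)·-0.574) / (-3) = -0.716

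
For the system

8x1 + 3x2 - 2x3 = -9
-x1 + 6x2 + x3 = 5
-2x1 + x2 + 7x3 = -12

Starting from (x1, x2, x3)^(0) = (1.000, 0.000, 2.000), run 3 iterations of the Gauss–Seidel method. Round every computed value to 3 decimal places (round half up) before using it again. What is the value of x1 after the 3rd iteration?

Iteration 1:
  x1 = (-9 - (3)·0.000 - (-2)·2.000) / (8) = -0.625
  x2 = (5 - (-1)·-0.625 - (1)·2.000) / (6) = 0.396
  x3 = (-12 - (-2)·-0.625 - (1)·0.396) / (7) = -1.949
Iteration 2:
  x1 = (-9 - (3)·0.396 - (-2)·-1.949) / (8) = -1.761
  x2 = (5 - (-1)·-1.761 - (1)·-1.949) / (6) = 0.865
  x3 = (-12 - (-2)·-1.761 - (1)·0.865) / (7) = -2.341
Iteration 3:
  x1 = (-9 - (3)·0.865 - (-2)·-2.341) / (8) = -2.035
  x2 = (5 - (-1)·-2.035 - (1)·-2.341) / (6) = 0.884
  x3 = (-12 - (-2)·-2.035 - (1)·0.884) / (7) = -2.422

-2.035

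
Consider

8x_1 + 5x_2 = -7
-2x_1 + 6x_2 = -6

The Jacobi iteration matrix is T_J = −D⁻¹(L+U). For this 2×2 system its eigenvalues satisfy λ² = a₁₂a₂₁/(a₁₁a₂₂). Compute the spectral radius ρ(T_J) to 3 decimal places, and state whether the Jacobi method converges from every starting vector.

0.456

a₁₂a₂₁/(a₁₁a₂₂) = (5)·(-2) / ((8)·(6)) = -0.208333
ρ = √|-0.208333| = √0.208333 = 0.456
ρ < 1, so Jacobi converges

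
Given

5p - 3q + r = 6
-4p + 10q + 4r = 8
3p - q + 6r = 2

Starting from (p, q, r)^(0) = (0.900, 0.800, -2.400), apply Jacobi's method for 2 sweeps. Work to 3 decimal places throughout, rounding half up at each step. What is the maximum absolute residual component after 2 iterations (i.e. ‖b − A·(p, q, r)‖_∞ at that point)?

Iteration 1:
  p = (6 - (-3)·0.800 - (1)·-2.400) / (5) = 2.160
  q = (8 - (-4)·0.900 - (4)·-2.400) / (10) = 2.120
  r = (2 - (3)·0.900 - (-1)·0.800) / (6) = 0.017
Iteration 2:
  p = (6 - (-3)·2.120 - (1)·0.017) / (5) = 2.469
  q = (8 - (-4)·2.160 - (4)·0.017) / (10) = 1.657
  r = (2 - (3)·2.160 - (-1)·2.120) / (6) = -0.393
Residual b − A·x = (-0.981, 2.878, -1.392); ∞-norm = 2.878

2.878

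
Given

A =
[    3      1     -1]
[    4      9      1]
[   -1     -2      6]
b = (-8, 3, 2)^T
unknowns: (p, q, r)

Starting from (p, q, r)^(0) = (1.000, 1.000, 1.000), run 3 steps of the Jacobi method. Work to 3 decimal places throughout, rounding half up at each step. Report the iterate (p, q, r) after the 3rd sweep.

Iteration 1:
  p = (-8 - (1)·1.000 - (-1)·1.000) / (3) = -2.667
  q = (3 - (4)·1.000 - (1)·1.000) / (9) = -0.222
  r = (2 - (-1)·1.000 - (-2)·1.000) / (6) = 0.833
Iteration 2:
  p = (-8 - (1)·-0.222 - (-1)·0.833) / (3) = -2.315
  q = (3 - (4)·-2.667 - (1)·0.833) / (9) = 1.426
  r = (2 - (-1)·-2.667 - (-2)·-0.222) / (6) = -0.185
Iteration 3:
  p = (-8 - (1)·1.426 - (-1)·-0.185) / (3) = -3.204
  q = (3 - (4)·-2.315 - (1)·-0.185) / (9) = 1.383
  r = (2 - (-1)·-2.315 - (-2)·1.426) / (6) = 0.423

(-3.204, 1.383, 0.423)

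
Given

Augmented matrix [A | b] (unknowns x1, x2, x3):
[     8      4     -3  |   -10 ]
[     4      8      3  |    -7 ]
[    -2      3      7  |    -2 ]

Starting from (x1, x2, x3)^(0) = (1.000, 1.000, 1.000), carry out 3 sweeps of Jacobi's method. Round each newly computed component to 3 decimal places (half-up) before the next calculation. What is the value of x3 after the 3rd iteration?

Iteration 1:
  x1 = (-10 - (4)·1.000 - (-3)·1.000) / (8) = -1.375
  x2 = (-7 - (4)·1.000 - (3)·1.000) / (8) = -1.750
  x3 = (-2 - (-2)·1.000 - (3)·1.000) / (7) = -0.429
Iteration 2:
  x1 = (-10 - (4)·-1.750 - (-3)·-0.429) / (8) = -0.536
  x2 = (-7 - (4)·-1.375 - (3)·-0.429) / (8) = -0.027
  x3 = (-2 - (-2)·-1.375 - (3)·-1.750) / (7) = 0.071
Iteration 3:
  x1 = (-10 - (4)·-0.027 - (-3)·0.071) / (8) = -1.210
  x2 = (-7 - (4)·-0.536 - (3)·0.071) / (8) = -0.634
  x3 = (-2 - (-2)·-0.536 - (3)·-0.027) / (7) = -0.427

-0.427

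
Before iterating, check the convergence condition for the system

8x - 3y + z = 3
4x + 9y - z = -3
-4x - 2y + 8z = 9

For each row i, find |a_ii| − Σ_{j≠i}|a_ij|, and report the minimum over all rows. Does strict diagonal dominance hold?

row 1: |8| − (3+1) = 4
row 2: |9| − (4+1) = 4
row 3: |8| − (4+2) = 2
minimum over rows = 2 → strictly diagonally dominant (convergence guaranteed)

2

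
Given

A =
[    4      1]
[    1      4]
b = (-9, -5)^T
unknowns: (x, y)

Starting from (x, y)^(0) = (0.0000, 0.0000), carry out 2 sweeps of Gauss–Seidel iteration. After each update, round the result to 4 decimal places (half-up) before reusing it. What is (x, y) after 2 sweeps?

Iteration 1:
  x = (-9 - (1)·0.0000) / (4) = -2.2500
  y = (-5 - (1)·-2.2500) / (4) = -0.6875
Iteration 2:
  x = (-9 - (1)·-0.6875) / (4) = -2.0781
  y = (-5 - (1)·-2.0781) / (4) = -0.7305

(-2.0781, -0.7305)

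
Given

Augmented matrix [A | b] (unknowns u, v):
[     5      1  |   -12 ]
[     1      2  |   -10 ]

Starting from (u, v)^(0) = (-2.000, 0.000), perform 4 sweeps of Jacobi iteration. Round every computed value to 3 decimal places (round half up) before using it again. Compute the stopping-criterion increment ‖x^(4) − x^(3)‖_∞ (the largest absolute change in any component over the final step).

Iteration 1:
  u = (-12 - (1)·0.000) / (5) = -2.400
  v = (-10 - (1)·-2.000) / (2) = -4.000
Iteration 2:
  u = (-12 - (1)·-4.000) / (5) = -1.600
  v = (-10 - (1)·-2.400) / (2) = -3.800
Iteration 3:
  u = (-12 - (1)·-3.800) / (5) = -1.640
  v = (-10 - (1)·-1.600) / (2) = -4.200
Iteration 4:
  u = (-12 - (1)·-4.200) / (5) = -1.560
  v = (-10 - (1)·-1.640) / (2) = -4.180
Change: (0.080, 0.020) → max |·| = 0.080

0.080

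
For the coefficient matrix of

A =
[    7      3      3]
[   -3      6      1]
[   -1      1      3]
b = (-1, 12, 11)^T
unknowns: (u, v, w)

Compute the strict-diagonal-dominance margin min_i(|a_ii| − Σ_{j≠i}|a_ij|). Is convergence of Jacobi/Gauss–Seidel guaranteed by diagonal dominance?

row 1: |7| − (3+3) = 1
row 2: |6| − (3+1) = 2
row 3: |3| − (1+1) = 1
minimum over rows = 1 → strictly diagonally dominant (convergence guaranteed)

1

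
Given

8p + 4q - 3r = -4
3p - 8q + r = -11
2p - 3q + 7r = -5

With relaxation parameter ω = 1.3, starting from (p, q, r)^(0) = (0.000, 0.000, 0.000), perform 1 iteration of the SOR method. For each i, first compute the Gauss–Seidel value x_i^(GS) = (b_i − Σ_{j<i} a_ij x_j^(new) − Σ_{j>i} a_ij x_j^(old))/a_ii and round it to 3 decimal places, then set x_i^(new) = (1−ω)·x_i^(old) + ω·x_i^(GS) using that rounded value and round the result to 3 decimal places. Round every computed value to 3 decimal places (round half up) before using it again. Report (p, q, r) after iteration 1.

(-0.650, 1.470, 0.131)

Iteration 1:
  p: GS value = (-4 - (4)·0.000 - (-3)·0.000) / (8) = -0.500;  p ← (1−ω)·0.000 + ω·-0.500 = -0.650
  q: GS value = (-11 - (3)·-0.650 - (1)·0.000) / (-8) = 1.131;  q ← (1−ω)·0.000 + ω·1.131 = 1.470
  r: GS value = (-5 - (2)·-0.650 - (-3)·1.470) / (7) = 0.101;  r ← (1−ω)·0.000 + ω·0.101 = 0.131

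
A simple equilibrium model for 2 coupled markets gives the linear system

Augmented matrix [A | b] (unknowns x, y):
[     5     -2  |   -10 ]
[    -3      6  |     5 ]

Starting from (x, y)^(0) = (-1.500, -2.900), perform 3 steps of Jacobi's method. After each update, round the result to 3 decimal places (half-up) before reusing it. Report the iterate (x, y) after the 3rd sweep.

(-2.299, -0.150)

Iteration 1:
  x = (-10 - (-2)·-2.900) / (5) = -3.160
  y = (5 - (-3)·-1.500) / (6) = 0.083
Iteration 2:
  x = (-10 - (-2)·0.083) / (5) = -1.967
  y = (5 - (-3)·-3.160) / (6) = -0.747
Iteration 3:
  x = (-10 - (-2)·-0.747) / (5) = -2.299
  y = (5 - (-3)·-1.967) / (6) = -0.150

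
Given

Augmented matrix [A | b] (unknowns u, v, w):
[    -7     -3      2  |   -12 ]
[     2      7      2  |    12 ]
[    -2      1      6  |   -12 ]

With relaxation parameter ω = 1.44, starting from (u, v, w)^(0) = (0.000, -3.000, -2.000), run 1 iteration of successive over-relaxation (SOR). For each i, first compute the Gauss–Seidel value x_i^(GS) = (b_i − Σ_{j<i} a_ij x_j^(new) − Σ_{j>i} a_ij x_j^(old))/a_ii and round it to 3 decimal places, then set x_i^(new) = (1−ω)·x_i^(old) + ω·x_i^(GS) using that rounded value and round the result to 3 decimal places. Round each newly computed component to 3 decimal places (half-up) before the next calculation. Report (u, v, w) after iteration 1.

Iteration 1:
  u: GS value = (-12 - (-3)·-3.000 - (2)·-2.000) / (-7) = 2.429;  u ← (1−ω)·0.000 + ω·2.429 = 3.498
  v: GS value = (12 - (2)·3.498 - (2)·-2.000) / (7) = 1.286;  v ← (1−ω)·-3.000 + ω·1.286 = 3.172
  w: GS value = (-12 - (-2)·3.498 - (1)·3.172) / (6) = -1.363;  w ← (1−ω)·-2.000 + ω·-1.363 = -1.083

(3.498, 3.172, -1.083)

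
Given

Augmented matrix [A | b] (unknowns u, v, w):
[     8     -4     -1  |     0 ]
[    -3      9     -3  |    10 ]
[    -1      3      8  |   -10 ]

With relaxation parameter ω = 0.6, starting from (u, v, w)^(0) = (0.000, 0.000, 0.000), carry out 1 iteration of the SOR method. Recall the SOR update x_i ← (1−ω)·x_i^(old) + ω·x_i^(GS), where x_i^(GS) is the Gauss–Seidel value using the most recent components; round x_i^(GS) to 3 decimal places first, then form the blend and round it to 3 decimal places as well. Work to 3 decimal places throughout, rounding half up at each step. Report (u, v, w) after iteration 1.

(0.000, 0.667, -0.900)

Iteration 1:
  u: GS value = (0 - (-4)·0.000 - (-1)·0.000) / (8) = 0.000;  u ← (1−ω)·0.000 + ω·0.000 = 0.000
  v: GS value = (10 - (-3)·0.000 - (-3)·0.000) / (9) = 1.111;  v ← (1−ω)·0.000 + ω·1.111 = 0.667
  w: GS value = (-10 - (-1)·0.000 - (3)·0.667) / (8) = -1.500;  w ← (1−ω)·0.000 + ω·-1.500 = -0.900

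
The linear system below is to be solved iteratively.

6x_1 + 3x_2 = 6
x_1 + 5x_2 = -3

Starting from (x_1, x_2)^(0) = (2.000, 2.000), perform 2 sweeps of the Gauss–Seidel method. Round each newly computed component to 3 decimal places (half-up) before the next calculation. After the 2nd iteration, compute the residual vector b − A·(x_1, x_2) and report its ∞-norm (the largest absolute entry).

0.780

Iteration 1:
  x_1 = (6 - (3)·2.000) / (6) = 0.000
  x_2 = (-3 - (1)·0.000) / (5) = -0.600
Iteration 2:
  x_1 = (6 - (3)·-0.600) / (6) = 1.300
  x_2 = (-3 - (1)·1.300) / (5) = -0.860
Residual b − A·x = (0.780, 0.000); ∞-norm = 0.780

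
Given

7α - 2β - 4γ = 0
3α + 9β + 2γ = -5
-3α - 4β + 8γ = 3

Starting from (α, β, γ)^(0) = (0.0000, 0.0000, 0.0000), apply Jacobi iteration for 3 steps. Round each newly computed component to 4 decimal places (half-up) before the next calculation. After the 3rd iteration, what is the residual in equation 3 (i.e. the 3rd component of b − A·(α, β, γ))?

Iteration 1:
  α = (0 - (-2)·0.0000 - (-4)·0.0000) / (7) = 0.0000
  β = (-5 - (3)·0.0000 - (2)·0.0000) / (9) = -0.5556
  γ = (3 - (-3)·0.0000 - (-4)·0.0000) / (8) = 0.3750
Iteration 2:
  α = (0 - (-2)·-0.5556 - (-4)·0.3750) / (7) = 0.0555
  β = (-5 - (3)·0.0000 - (2)·0.3750) / (9) = -0.6389
  γ = (3 - (-3)·0.0000 - (-4)·-0.5556) / (8) = 0.0972
Iteration 3:
  α = (0 - (-2)·-0.6389 - (-4)·0.0972) / (7) = -0.1270
  β = (-5 - (3)·0.0555 - (2)·0.0972) / (9) = -0.5957
  γ = (3 - (-3)·0.0555 - (-4)·-0.6389) / (8) = 0.0764
Residual b − A·x = (0.0032, 0.5895, -0.3750)

-0.3750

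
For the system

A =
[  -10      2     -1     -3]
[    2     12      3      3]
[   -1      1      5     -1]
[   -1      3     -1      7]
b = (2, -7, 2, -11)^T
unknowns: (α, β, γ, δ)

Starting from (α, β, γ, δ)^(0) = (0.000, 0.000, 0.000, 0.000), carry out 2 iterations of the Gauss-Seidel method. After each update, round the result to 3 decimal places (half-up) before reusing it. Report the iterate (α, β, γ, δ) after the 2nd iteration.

(0.032, -0.382, 0.223, -1.371)

Iteration 1:
  α = (2 - (2)·0.000 - (-1)·0.000 - (-3)·0.000) / (-10) = -0.200
  β = (-7 - (2)·-0.200 - (3)·0.000 - (3)·0.000) / (12) = -0.550
  γ = (2 - (-1)·-0.200 - (1)·-0.550 - (-1)·0.000) / (5) = 0.470
  δ = (-11 - (-1)·-0.200 - (3)·-0.550 - (-1)·0.470) / (7) = -1.297
Iteration 2:
  α = (2 - (2)·-0.550 - (-1)·0.470 - (-3)·-1.297) / (-10) = 0.032
  β = (-7 - (2)·0.032 - (3)·0.470 - (3)·-1.297) / (12) = -0.382
  γ = (2 - (-1)·0.032 - (1)·-0.382 - (-1)·-1.297) / (5) = 0.223
  δ = (-11 - (-1)·0.032 - (3)·-0.382 - (-1)·0.223) / (7) = -1.371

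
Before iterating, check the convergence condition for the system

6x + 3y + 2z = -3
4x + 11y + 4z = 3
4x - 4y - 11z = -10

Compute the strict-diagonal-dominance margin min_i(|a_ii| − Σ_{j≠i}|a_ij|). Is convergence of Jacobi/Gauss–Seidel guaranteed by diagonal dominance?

row 1: |6| − (3+2) = 1
row 2: |11| − (4+4) = 3
row 3: |-11| − (4+4) = 3
minimum over rows = 1 → strictly diagonally dominant (convergence guaranteed)

1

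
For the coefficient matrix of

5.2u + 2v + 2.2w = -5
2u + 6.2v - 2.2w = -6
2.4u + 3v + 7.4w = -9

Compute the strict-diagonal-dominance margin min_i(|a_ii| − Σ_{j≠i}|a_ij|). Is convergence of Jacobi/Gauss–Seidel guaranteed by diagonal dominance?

row 1: |5.2| − (2+2.2) = 1
row 2: |6.2| − (2+2.2) = 2
row 3: |7.4| − (2.4+3) = 2
minimum over rows = 1 → strictly diagonally dominant (convergence guaranteed)

1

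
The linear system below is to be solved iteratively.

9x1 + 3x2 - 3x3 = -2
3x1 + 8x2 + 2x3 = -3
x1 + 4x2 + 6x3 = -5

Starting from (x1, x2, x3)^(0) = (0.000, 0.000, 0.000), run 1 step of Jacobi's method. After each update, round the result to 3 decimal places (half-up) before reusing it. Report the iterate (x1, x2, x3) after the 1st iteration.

Iteration 1:
  x1 = (-2 - (3)·0.000 - (-3)·0.000) / (9) = -0.222
  x2 = (-3 - (3)·0.000 - (2)·0.000) / (8) = -0.375
  x3 = (-5 - (1)·0.000 - (4)·0.000) / (6) = -0.833

(-0.222, -0.375, -0.833)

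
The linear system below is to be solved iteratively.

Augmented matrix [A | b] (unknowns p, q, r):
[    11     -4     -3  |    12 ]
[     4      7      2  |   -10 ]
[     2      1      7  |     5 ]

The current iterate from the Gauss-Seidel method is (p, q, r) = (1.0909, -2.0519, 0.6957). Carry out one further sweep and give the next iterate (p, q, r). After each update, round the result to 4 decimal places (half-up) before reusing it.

(0.5345, -1.9328, 0.8377)

One sweep:
  p = (12 - (-4)·-2.0519 - (-3)·0.6957) / (11) = 0.5345
  q = (-10 - (4)·0.5345 - (2)·0.6957) / (7) = -1.9328
  r = (5 - (2)·0.5345 - (1)·-1.9328) / (7) = 0.8377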